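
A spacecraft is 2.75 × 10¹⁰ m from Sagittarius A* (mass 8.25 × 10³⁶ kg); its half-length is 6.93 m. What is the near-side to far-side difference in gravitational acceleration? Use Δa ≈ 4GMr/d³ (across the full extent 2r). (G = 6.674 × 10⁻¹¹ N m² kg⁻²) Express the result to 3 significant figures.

7.34 × 10⁻⁴ m/s²

Δg = 4GMr/d³
   = 4 × (6.674 × 10⁻¹¹) × (8.25 × 10³⁶) × (6.93) / (2.75 × 10¹⁰)³
   = 7.34 × 10⁻⁴ m/s²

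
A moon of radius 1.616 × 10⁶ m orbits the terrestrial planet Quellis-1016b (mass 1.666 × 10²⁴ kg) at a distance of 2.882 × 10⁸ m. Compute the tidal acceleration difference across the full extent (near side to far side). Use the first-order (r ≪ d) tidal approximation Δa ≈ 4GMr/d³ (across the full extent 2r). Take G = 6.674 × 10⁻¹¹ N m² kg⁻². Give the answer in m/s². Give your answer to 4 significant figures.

The field gradient is 2GM/d³; across the full diameter 2r the difference is 4GMr/d³.
Δa = 4GMr/d³
   = 4 × (6.674 × 10⁻¹¹) × (1.666 × 10²⁴) × (1.616 × 10⁶) / (2.882 × 10⁸)³
   = 3.002 × 10⁻⁵ m/s²

3.002 × 10⁻⁵ m/s²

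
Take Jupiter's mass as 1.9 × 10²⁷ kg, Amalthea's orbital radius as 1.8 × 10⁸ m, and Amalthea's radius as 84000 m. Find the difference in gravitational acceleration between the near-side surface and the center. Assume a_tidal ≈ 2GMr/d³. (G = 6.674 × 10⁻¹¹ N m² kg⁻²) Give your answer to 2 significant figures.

3.7 × 10⁻³ m/s²

a_tidal = 2GMr/d³
        = 2 × (6.674 × 10⁻¹¹) × (1.9 × 10²⁷) × (84000) / (1.8 × 10⁸)³
        = 3.7 × 10⁻³ m/s²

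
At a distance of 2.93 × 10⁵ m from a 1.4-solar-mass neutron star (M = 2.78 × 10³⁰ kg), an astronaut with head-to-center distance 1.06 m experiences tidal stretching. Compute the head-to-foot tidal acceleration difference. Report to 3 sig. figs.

3.13 × 10⁴ m/s²

Differencing GM/(d−r)² and GM/(d+r)² to first order in r/d gives 4GMr/d³.
Δa = 4GMr/d³
   = 4 × (6.674 × 10⁻¹¹) × (2.78 × 10³⁰) × (1.06) / (2.93 × 10⁵)³
   = 3.13 × 10⁴ m/s²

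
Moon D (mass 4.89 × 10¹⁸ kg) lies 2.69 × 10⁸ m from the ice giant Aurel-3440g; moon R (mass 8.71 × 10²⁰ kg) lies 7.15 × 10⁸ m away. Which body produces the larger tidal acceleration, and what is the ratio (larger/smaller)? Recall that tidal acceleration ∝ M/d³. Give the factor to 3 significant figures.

Moon R, by a factor of ≈ 9.49

Compare M/d³ for the two perturbers:
Moon D: (4.89 × 10¹⁸) / (2.69 × 10⁸)³ = 2.512 × 10⁻⁷
Moon R: (8.71 × 10²⁰) / (7.15 × 10⁸)³ = 2.383 × 10⁻⁶
Ratio (larger/smaller) = 9.49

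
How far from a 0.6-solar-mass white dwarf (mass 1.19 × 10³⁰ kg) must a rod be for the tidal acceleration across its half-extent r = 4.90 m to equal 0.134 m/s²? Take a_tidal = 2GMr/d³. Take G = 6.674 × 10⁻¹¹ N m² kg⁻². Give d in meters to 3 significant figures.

2GMr/d³ = a_tidal  ⇒  d = (2GMr / a_tidal)^(1/3)
d = (2 × 6.674×10⁻¹¹ × (1.19 × 10³⁰) × (4.90) / (0.134))^(1/3)
  = 1.80 × 10⁷ m

1.80 × 10⁷ m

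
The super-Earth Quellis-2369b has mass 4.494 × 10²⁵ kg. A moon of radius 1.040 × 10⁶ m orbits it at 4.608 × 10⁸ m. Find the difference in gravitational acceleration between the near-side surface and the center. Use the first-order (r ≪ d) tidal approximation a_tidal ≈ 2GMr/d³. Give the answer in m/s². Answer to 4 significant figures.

6.376 × 10⁻⁵ m/s²

a_tidal = 2GMr/d³
        = 2 × (6.674 × 10⁻¹¹) × (4.494 × 10²⁵) × (1.040 × 10⁶) / (4.608 × 10⁸)³
        = 6.376 × 10⁻⁵ m/s²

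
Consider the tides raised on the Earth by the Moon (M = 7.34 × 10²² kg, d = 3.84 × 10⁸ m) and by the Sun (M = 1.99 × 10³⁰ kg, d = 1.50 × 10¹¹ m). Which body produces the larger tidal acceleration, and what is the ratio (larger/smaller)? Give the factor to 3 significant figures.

The Moon, by a factor of ≈ 2.20

Tidal stretch scales as M/d³; compute that for each body.
The Moon: (7.34 × 10²²) / (3.84 × 10⁸)³ = 1.296 × 10⁻³
The Sun: (1.99 × 10³⁰) / (1.50 × 10¹¹)³ = 5.896 × 10⁻⁴
Ratio (larger/smaller) = 2.20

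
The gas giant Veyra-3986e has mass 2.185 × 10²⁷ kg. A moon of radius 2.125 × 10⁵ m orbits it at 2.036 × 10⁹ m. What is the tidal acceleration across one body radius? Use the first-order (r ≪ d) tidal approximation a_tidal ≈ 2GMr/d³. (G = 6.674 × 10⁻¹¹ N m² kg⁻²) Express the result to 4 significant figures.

7.343 × 10⁻⁶ m/s²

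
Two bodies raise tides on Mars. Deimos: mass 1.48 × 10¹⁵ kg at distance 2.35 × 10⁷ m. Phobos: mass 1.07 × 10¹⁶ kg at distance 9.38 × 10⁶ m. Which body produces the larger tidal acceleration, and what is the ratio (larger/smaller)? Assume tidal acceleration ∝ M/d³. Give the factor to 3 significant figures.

Phobos, by a factor of ≈ 114

The tide-raising term goes as M/d³ (the gradient of a 1/d² field).
Deimos: (1.48 × 10¹⁵) / (2.35 × 10⁷)³ = 1.140 × 10⁻⁷
Phobos: (1.07 × 10¹⁶) / (9.38 × 10⁶)³ = 1.297 × 10⁻⁵
Ratio (larger/smaller) = 114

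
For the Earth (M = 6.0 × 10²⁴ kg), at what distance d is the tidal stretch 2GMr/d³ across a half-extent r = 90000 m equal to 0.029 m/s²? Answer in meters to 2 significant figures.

1.4 × 10⁷ m

2GMr/d³ = a_tidal  ⇒  d = (2GMr / a_tidal)^(1/3)
d = (2 × 6.674×10⁻¹¹ × (6.0 × 10²⁴) × (90000) / (0.029))^(1/3)
  = 1.4 × 10⁷ m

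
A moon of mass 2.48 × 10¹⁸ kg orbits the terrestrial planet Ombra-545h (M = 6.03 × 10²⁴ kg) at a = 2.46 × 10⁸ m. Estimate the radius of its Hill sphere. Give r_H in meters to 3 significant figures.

r_H ≈ a (m/3M)^(1/3)
    = (2.46 × 10⁸) × (2.48 × 10¹⁸ / (3 × 6.03 × 10²⁴))^(1/3)
    = 1.27 × 10⁶ m

1.27 × 10⁶ m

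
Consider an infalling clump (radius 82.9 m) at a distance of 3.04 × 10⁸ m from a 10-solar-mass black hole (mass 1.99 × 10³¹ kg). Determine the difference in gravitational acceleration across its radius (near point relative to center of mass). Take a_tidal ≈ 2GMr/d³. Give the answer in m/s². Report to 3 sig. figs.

Since r ≪ d, expand the inverse-square field across one radius to get the leading 2GMr/d³ term.
Δa = 2GMr/d³
   = 2 × (6.674 × 10⁻¹¹) × (1.99 × 10³¹) × (82.9) / (3.04 × 10⁸)³
   = 7.84 × 10⁻³ m/s²

7.84 × 10⁻³ m/s²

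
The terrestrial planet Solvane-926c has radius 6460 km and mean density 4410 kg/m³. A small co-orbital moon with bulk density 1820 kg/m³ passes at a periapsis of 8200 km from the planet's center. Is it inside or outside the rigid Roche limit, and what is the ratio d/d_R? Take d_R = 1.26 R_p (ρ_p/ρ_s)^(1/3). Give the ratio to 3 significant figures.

d_R = 1.26 × (6460 km) × (4410/1820)^(1/3) = 10930 km
d/d_R = (8200) / (10930) = 0.750
Since d/d_R < 1, the body is inside the Roche limit.

inside; d/d_R ≈ 0.750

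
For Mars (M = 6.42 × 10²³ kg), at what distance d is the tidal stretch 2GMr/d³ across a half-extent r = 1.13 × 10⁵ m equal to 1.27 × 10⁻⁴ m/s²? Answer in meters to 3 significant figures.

4.24 × 10⁷ m

2GMr/d³ = a_tidal  ⇒  d = (2GMr / a_tidal)^(1/3)
d = (2 × 6.674×10⁻¹¹ × (6.42 × 10²³) × (1.13 × 10⁵) / (1.27 × 10⁻⁴))^(1/3)
  = 4.24 × 10⁷ m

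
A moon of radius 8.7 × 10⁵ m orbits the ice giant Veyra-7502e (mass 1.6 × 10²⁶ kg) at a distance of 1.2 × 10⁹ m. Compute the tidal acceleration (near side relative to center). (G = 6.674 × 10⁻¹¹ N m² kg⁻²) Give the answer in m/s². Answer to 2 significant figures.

1.1 × 10⁻⁵ m/s²

a_tidal = 2GMr/d³
        = 2 × (6.674 × 10⁻¹¹) × (1.6 × 10²⁶) × (8.7 × 10⁵) / (1.2 × 10⁹)³
        = 1.1 × 10⁻⁵ m/s²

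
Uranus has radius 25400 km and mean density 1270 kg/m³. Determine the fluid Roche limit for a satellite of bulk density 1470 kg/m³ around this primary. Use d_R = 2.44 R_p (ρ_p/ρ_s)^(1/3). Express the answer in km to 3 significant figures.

d_R = 2.44 × 25400 km × (1270/1470)^(1/3)
    = 59000 km

59000 km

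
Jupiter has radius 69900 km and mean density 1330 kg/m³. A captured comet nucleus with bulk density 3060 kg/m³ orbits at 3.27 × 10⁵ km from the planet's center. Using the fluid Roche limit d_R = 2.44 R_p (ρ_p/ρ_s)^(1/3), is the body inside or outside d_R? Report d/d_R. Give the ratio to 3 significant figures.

outside; d/d_R ≈ 2.53

d_R = 2.44 × (69900 km) × (1330/3060)^(1/3) = 1.292 × 10⁵ km
d/d_R = (3.27 × 10⁵) / (1.292 × 10⁵) = 2.53
Since d/d_R > 1, the body is outside the Roche limit.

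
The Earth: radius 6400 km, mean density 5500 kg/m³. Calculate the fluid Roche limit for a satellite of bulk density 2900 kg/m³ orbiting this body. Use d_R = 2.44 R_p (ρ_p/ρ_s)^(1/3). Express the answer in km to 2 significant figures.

d_R = 2.44 × 6400 km × (5500/2900)^(1/3)
    = 19000 km

19000 km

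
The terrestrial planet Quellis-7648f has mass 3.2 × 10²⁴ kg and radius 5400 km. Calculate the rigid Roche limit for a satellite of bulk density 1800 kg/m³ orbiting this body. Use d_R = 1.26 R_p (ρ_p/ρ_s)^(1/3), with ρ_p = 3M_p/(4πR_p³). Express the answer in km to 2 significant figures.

ρ_p = 3M_p/(4πR_p³) = 3 × (3.2 × 10²⁴) / (4π × (5.4 × 10⁶ m)³) = 4900 kg/m³
d_R = 1.26 × 5400 km × (4900/1800)^(1/3)
    = 9500 km

9500 km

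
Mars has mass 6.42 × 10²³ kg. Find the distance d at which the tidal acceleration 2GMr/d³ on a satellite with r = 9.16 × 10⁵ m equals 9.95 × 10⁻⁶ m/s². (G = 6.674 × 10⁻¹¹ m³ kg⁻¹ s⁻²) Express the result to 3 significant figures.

1.99 × 10⁸ m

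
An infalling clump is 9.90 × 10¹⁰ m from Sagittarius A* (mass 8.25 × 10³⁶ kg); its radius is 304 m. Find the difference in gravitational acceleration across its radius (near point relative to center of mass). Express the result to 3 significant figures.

Since r ≪ d, expand the inverse-square field across one radius to get the leading 2GMr/d³ term.
Δa = 2GMr/d³
   = 2 × (6.674 × 10⁻¹¹) × (8.25 × 10³⁶) × (304) / (9.90 × 10¹⁰)³
   = 3.45 × 10⁻⁴ m/s²

3.45 × 10⁻⁴ m/s²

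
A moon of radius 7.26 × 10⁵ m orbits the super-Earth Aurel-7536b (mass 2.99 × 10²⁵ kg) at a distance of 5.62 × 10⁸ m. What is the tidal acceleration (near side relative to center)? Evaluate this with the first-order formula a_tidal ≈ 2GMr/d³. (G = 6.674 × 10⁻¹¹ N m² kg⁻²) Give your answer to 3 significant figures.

1.63 × 10⁻⁵ m/s²

The tidal stretch is the gradient of GM/d² times the body's extent r, hence the 1/d³ dependence.
Δa = 2GMr/d³
   = 2 × (6.674 × 10⁻¹¹) × (2.99 × 10²⁵) × (7.26 × 10⁵) / (5.62 × 10⁸)³
   = 1.63 × 10⁻⁵ m/s²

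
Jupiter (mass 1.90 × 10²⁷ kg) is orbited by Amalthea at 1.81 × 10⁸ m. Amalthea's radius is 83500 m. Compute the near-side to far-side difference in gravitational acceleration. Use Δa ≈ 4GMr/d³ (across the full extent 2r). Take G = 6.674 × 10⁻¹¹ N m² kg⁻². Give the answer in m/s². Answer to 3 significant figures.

7.14 × 10⁻³ m/s²

Δg = 4GMr/d³
   = 4 × (6.674 × 10⁻¹¹) × (1.90 × 10²⁷) × (83500) / (1.81 × 10⁸)³
   = 7.14 × 10⁻³ m/s²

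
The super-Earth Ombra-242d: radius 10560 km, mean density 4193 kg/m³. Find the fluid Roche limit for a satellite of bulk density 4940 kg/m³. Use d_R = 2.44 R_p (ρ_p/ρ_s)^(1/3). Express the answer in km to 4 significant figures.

24400 km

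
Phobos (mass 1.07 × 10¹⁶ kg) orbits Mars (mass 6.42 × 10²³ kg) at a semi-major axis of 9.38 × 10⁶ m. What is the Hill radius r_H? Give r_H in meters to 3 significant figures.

1.66 × 10⁴ m

r_H ≈ a (m/3M)^(1/3)
    = (9.38 × 10⁶) × (1.07 × 10¹⁶ / (3 × 6.42 × 10²³))^(1/3)
    = 1.66 × 10⁴ m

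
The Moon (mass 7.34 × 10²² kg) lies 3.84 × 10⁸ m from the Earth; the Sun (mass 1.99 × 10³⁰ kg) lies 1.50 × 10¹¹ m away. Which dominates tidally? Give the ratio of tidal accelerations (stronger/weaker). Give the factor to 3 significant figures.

Compare M/d³ for the two perturbers:
The Moon: (7.34 × 10²²) / (3.84 × 10⁸)³ = 1.296 × 10⁻³
The Sun: (1.99 × 10³⁰) / (1.50 × 10¹¹)³ = 5.896 × 10⁻⁴
Ratio (larger/smaller) = 2.20

The Moon, by a factor of ≈ 2.20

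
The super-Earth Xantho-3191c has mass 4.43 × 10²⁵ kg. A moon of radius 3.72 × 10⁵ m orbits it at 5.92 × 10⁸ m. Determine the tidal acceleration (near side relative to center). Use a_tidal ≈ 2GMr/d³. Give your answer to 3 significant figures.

1.06 × 10⁻⁵ m/s²

The tidal stretch is the gradient of GM/d² times the body's extent r, hence the 1/d³ dependence.
a_tidal = 2GMr/d³
        = 2 × (6.674 × 10⁻¹¹) × (4.43 × 10²⁵) × (3.72 × 10⁵) / (5.92 × 10⁸)³
        = 1.06 × 10⁻⁵ m/s²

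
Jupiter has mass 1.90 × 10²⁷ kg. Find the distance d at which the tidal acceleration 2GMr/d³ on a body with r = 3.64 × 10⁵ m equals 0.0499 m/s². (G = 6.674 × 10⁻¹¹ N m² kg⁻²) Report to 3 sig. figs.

2GMr/d³ = a_tidal  ⇒  d = (2GMr / a_tidal)^(1/3)
d = (2 × 6.674×10⁻¹¹ × (1.90 × 10²⁷) × (3.64 × 10⁵) / (0.0499))^(1/3)
  = 1.23 × 10⁸ m

1.23 × 10⁸ m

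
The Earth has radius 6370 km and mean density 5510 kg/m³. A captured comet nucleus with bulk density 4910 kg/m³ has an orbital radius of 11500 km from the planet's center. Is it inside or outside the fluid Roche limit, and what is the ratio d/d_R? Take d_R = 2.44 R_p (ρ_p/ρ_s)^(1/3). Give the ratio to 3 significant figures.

inside; d/d_R ≈ 0.712

d_R = 2.44 × (6370 km) × (5510/4910)^(1/3) = 16150 km
d/d_R = (11500) / (16150) = 0.712
Since d/d_R < 1, the body is inside the Roche limit.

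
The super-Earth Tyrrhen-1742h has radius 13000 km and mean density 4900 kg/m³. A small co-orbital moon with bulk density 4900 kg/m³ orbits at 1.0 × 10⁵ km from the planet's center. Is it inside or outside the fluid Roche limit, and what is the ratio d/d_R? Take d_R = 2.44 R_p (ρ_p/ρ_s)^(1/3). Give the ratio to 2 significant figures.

d_R = 2.44 × (13000 km) × (4900/4900)^(1/3) = 31720 km
d/d_R = (1.0 × 10⁵) / (31720) = 3.2
Since d/d_R > 1, the body is outside the Roche limit.

outside; d/d_R ≈ 3.2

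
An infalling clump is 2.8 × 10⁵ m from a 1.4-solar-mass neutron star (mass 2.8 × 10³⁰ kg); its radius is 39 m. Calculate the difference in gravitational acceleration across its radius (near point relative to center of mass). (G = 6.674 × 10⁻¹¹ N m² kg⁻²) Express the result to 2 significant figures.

The tidal stretch is the gradient of GM/d² times the body's extent r, hence the 1/d³ dependence.
a_tidal = 2GMr/d³
        = 2 × (6.674 × 10⁻¹¹) × (2.8 × 10³⁰) × (39) / (2.8 × 10⁵)³
        = 6.6 × 10⁵ m/s²

6.6 × 10⁵ m/s²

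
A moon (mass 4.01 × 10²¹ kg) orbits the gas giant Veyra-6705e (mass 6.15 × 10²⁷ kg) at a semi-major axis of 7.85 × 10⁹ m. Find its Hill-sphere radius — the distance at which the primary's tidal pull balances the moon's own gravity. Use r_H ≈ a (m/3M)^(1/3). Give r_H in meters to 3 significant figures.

4.72 × 10⁷ m

r_H ≈ a (m/3M)^(1/3)
    = (7.85 × 10⁹) × (4.01 × 10²¹ / (3 × 6.15 × 10²⁷))^(1/3)
    = 4.72 × 10⁷ m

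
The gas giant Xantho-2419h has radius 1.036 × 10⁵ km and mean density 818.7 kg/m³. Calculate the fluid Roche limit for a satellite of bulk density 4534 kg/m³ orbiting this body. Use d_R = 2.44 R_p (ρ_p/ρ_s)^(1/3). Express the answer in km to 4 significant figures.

d_R = 2.44 × 1.036 × 10⁵ km × (818.7/4534)^(1/3)
    = 1.429 × 10⁵ km

1.429 × 10⁵ km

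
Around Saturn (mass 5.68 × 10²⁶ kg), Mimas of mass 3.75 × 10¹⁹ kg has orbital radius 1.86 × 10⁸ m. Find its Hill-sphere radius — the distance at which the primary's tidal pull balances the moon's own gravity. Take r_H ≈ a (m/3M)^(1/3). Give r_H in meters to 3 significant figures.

r_H ≈ a (m/3M)^(1/3)
    = (1.86 × 10⁸) × (3.75 × 10¹⁹ / (3 × 5.68 × 10²⁶))^(1/3)
    = 5.21 × 10⁵ m

5.21 × 10⁵ m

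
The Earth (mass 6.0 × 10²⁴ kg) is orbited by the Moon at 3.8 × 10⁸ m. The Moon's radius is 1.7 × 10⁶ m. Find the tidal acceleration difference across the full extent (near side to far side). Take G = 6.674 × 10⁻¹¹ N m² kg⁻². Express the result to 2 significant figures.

5.0 × 10⁻⁵ m/s²

Δg = 4GMr/d³
   = 4 × (6.674 × 10⁻¹¹) × (6.0 × 10²⁴) × (1.7 × 10⁶) / (3.8 × 10⁸)³
   = 5.0 × 10⁻⁵ m/s²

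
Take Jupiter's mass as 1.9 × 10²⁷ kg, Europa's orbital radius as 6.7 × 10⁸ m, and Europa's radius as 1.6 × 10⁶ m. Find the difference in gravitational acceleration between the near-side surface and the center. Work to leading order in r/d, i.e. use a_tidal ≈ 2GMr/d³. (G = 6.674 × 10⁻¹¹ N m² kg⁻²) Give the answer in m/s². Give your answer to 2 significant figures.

1.3 × 10⁻³ m/s²

Differencing GM/(d−r)² and GM/d² to first order in r/d gives 2GMr/d³.
Δa = 2GMr/d³
   = 2 × (6.674 × 10⁻¹¹) × (1.9 × 10²⁷) × (1.6 × 10⁶) / (6.7 × 10⁸)³
   = 1.3 × 10⁻³ m/s²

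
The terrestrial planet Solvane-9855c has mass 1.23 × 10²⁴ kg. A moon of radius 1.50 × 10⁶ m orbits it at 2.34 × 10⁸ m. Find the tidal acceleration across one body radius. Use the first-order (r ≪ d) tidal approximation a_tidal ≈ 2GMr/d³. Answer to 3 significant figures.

1.92 × 10⁻⁵ m/s²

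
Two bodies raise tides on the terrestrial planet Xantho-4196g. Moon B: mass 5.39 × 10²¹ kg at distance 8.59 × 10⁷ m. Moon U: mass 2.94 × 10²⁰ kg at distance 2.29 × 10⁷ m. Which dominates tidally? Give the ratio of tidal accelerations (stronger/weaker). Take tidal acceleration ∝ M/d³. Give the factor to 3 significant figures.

Compare M/d³ for the two perturbers:
Moon B: (5.39 × 10²¹) / (8.59 × 10⁷)³ = 8.504 × 10⁻³
Moon U: (2.94 × 10²⁰) / (2.29 × 10⁷)³ = 2.448 × 10⁻²
Ratio (larger/smaller) = 2.88

Moon U, by a factor of ≈ 2.88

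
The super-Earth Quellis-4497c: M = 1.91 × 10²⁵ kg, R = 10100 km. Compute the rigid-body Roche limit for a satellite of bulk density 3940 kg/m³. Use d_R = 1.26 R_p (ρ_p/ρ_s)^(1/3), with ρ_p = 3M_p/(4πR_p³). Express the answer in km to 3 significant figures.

ρ_p = 3M_p/(4πR_p³) = 3 × (1.91 × 10²⁵) / (4π × (1.01 × 10⁷ m)³) = 4430 kg/m³
d_R = 1.26 × 10100 km × (4430/3940)^(1/3)
    = 13200 km

13200 km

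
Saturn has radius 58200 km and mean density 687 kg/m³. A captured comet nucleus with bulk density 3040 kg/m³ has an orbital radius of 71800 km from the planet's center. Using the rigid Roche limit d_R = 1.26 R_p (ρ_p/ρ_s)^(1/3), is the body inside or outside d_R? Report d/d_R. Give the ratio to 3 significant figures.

outside; d/d_R ≈ 1.61

d_R = 1.26 × (58200 km) × (687/3040)^(1/3) = 44670 km
d/d_R = (71800) / (44670) = 1.61
Since d/d_R > 1, the body is outside the Roche limit.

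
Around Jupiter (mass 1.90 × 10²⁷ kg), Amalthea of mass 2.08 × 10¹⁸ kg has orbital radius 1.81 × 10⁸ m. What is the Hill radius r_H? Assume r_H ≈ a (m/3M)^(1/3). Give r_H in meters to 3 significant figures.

1.29 × 10⁵ m

r_H ≈ a (m/3M)^(1/3)
    = (1.81 × 10⁸) × (2.08 × 10¹⁸ / (3 × 1.90 × 10²⁷))^(1/3)
    = 1.29 × 10⁵ m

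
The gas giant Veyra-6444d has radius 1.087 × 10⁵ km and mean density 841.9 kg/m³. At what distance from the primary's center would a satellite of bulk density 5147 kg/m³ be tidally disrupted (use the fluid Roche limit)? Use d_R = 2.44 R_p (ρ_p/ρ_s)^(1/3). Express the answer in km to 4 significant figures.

d_R = 2.44 × 1.087 × 10⁵ km × (841.9/5147)^(1/3)
    = 1.451 × 10⁵ km

1.451 × 10⁵ km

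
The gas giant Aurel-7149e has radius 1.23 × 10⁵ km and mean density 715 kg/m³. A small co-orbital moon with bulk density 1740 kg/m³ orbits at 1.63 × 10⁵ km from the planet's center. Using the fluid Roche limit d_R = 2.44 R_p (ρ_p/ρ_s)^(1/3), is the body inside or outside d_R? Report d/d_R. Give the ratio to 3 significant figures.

d_R = 2.44 × (1.23 × 10⁵ km) × (715/1740)^(1/3) = 2.231 × 10⁵ km
d/d_R = (1.63 × 10⁵) / (2.231 × 10⁵) = 0.731
Since d/d_R < 1, the body is inside the Roche limit.

inside; d/d_R ≈ 0.731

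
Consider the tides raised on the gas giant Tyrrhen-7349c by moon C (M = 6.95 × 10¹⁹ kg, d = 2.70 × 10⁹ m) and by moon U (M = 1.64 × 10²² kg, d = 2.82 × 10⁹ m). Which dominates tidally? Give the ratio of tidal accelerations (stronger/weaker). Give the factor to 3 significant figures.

Moon U, by a factor of ≈ 207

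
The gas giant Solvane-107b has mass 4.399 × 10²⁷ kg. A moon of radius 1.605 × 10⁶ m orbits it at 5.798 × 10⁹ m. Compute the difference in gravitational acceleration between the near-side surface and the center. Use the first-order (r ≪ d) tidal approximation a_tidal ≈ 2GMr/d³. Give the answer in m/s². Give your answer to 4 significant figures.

a_tidal = 2GMr/d³
        = 2 × (6.674 × 10⁻¹¹) × (4.399 × 10²⁷) × (1.605 × 10⁶) / (5.798 × 10⁹)³
        = 4.835 × 10⁻⁶ m/s²

4.835 × 10⁻⁶ m/s²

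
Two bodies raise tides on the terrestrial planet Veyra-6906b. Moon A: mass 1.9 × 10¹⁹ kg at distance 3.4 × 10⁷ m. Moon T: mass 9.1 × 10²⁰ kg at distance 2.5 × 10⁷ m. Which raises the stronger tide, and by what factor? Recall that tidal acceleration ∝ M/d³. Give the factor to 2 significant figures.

Moon T, by a factor of ≈ 120

Tidal acceleration ∝ M/d³, so compare M/d³ for each.
Moon A: (1.9 × 10¹⁹) / (3.4 × 10⁷)³ = 4.834 × 10⁻⁴
Moon T: (9.1 × 10²⁰) / (2.5 × 10⁷)³ = 5.824 × 10⁻²
Ratio (larger/smaller) = 120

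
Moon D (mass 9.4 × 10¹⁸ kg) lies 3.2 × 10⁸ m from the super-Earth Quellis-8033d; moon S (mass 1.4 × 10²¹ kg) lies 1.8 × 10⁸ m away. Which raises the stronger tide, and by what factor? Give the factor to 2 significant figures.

Moon S, by a factor of ≈ 840

Compare M/d³ for the two perturbers:
Moon D: (9.4 × 10¹⁸) / (3.2 × 10⁸)³ = 2.869 × 10⁻⁷
Moon S: (1.4 × 10²¹) / (1.8 × 10⁸)³ = 2.401 × 10⁻⁴
Ratio (larger/smaller) = 840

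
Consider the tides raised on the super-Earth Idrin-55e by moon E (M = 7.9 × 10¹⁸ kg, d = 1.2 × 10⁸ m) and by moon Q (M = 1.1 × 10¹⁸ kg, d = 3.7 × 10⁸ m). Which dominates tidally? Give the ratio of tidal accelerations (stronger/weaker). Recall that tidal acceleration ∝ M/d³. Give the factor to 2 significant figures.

Moon E, by a factor of ≈ 210

The tide-raising term goes as M/d³ (the gradient of a 1/d² field).
Moon E: (7.9 × 10¹⁸) / (1.2 × 10⁸)³ = 4.572 × 10⁻⁶
Moon Q: (1.1 × 10¹⁸) / (3.7 × 10⁸)³ = 2.172 × 10⁻⁸
Ratio (larger/smaller) = 210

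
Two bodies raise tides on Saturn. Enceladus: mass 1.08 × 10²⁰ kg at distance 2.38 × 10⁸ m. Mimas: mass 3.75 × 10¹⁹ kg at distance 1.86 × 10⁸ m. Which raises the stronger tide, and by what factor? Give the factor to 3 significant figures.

Enceladus, by a factor of ≈ 1.37

The tide-raising term goes as M/d³ (the gradient of a 1/d² field).
Enceladus: (1.08 × 10²⁰) / (2.38 × 10⁸)³ = 8.011 × 10⁻⁶
Mimas: (3.75 × 10¹⁹) / (1.86 × 10⁸)³ = 5.828 × 10⁻⁶
Ratio (larger/smaller) = 1.37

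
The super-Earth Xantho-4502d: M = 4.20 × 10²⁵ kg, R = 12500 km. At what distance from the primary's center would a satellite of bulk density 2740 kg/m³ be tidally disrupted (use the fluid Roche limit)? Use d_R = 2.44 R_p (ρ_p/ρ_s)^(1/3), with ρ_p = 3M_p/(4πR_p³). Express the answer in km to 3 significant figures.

37600 km

ρ_p = 3M_p/(4πR_p³) = 3 × (4.20 × 10²⁵) / (4π × (1.25 × 10⁷ m)³) = 5130 kg/m³
d_R = 2.44 × 12500 km × (5130/2740)^(1/3)
    = 37600 km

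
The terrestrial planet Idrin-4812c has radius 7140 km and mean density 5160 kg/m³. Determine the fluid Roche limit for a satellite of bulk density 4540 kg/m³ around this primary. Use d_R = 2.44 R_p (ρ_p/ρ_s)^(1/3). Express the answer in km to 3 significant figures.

18200 km

d_R = 2.44 × 7140 km × (5160/4540)^(1/3)
    = 18200 km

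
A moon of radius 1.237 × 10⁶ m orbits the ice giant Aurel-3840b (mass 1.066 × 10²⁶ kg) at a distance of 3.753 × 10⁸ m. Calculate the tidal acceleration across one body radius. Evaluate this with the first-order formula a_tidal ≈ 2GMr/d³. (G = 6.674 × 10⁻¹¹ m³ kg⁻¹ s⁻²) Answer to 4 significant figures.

3.330 × 10⁻⁴ m/s²

Differencing GM/(d−r)² and GM/d² to first order in r/d gives 2GMr/d³.
Δg = 2GMr/d³
   = 2 × (6.674 × 10⁻¹¹) × (1.066 × 10²⁶) × (1.237 × 10⁶) / (3.753 × 10⁸)³
   = 3.330 × 10⁻⁴ m/s²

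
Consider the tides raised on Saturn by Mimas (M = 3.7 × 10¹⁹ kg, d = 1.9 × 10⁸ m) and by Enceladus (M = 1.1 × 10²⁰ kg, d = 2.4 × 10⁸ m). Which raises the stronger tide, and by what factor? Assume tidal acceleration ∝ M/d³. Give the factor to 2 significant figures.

Tidal acceleration ∝ M/d³, so compare M/d³ for each.
Mimas: (3.7 × 10¹⁹) / (1.9 × 10⁸)³ = 5.394 × 10⁻⁶
Enceladus: (1.1 × 10²⁰) / (2.4 × 10⁸)³ = 7.957 × 10⁻⁶
Ratio (larger/smaller) = 1.5

Enceladus, by a factor of ≈ 1.5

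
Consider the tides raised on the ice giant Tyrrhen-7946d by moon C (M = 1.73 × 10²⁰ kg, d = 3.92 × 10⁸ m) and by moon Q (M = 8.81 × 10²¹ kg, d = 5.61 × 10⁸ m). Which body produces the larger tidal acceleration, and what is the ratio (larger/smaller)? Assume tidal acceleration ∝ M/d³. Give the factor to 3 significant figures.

Tidal stretch scales as M/d³; compute that for each body.
Moon C: (1.73 × 10²⁰) / (3.92 × 10⁸)³ = 2.872 × 10⁻⁶
Moon Q: (8.81 × 10²¹) / (5.61 × 10⁸)³ = 4.990 × 10⁻⁵
Ratio (larger/smaller) = 17.4

Moon Q, by a factor of ≈ 17.4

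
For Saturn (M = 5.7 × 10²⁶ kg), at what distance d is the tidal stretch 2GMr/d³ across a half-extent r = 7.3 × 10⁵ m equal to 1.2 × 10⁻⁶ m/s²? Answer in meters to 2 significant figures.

2GMr/d³ = a_tidal  ⇒  d = (2GMr / a_tidal)^(1/3)
d = (2 × 6.674×10⁻¹¹ × (5.7 × 10²⁶) × (7.3 × 10⁵) / (1.2 × 10⁻⁶))^(1/3)
  = 3.6 × 10⁹ m

3.6 × 10⁹ m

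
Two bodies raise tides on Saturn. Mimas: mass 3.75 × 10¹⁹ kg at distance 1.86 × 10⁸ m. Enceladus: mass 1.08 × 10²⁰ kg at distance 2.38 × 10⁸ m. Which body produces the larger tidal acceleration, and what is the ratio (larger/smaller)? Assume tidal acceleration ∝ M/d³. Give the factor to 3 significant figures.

Enceladus, by a factor of ≈ 1.37

Compare M/d³ for the two perturbers:
Mimas: (3.75 × 10¹⁹) / (1.86 × 10⁸)³ = 5.828 × 10⁻⁶
Enceladus: (1.08 × 10²⁰) / (2.38 × 10⁸)³ = 8.011 × 10⁻⁶
Ratio (larger/smaller) = 1.37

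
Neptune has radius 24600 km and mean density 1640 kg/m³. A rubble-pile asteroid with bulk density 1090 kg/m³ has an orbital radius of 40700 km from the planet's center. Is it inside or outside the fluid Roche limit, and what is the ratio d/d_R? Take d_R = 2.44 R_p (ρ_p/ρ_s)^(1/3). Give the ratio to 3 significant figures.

inside; d/d_R ≈ 0.592

d_R = 2.44 × (24600 km) × (1640/1090)^(1/3) = 68780 km
d/d_R = (40700) / (68780) = 0.592
Since d/d_R < 1, the body is inside the Roche limit.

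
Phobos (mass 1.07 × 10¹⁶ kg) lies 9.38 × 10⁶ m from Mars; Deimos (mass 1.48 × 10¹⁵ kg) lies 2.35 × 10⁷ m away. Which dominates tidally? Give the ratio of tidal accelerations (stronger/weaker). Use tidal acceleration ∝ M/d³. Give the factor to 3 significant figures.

Phobos, by a factor of ≈ 114

Compare M/d³ for the two perturbers:
Phobos: (1.07 × 10¹⁶) / (9.38 × 10⁶)³ = 1.297 × 10⁻⁵
Deimos: (1.48 × 10¹⁵) / (2.35 × 10⁷)³ = 1.140 × 10⁻⁷
Ratio (larger/smaller) = 114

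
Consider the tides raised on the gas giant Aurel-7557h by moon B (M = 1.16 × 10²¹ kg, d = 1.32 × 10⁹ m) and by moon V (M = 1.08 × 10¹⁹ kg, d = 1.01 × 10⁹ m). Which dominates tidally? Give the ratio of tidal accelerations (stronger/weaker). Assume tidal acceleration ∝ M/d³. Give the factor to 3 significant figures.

Compare M/d³ for the two perturbers:
Moon B: (1.16 × 10²¹) / (1.32 × 10⁹)³ = 5.044 × 10⁻⁷
Moon V: (1.08 × 10¹⁹) / (1.01 × 10⁹)³ = 1.048 × 10⁻⁸
Ratio (larger/smaller) = 48.1

Moon B, by a factor of ≈ 48.1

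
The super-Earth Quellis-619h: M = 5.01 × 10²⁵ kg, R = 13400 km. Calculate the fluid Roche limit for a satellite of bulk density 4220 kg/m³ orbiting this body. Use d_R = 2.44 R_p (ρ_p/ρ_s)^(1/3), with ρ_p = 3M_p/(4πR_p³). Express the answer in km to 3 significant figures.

ρ_p = 3M_p/(4πR_p³) = 3 × (5.01 × 10²⁵) / (4π × (1.34 × 10⁷ m)³) = 4970 kg/m³
d_R = 2.44 × 13400 km × (4970/4220)^(1/3)
    = 34500 km

34500 km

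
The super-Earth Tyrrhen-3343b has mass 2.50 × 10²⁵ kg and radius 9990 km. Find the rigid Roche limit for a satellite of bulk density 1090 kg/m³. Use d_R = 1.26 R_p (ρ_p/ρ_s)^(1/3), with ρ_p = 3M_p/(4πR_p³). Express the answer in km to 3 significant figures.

ρ_p = 3M_p/(4πR_p³) = 3 × (2.50 × 10²⁵) / (4π × (9.99 × 10⁶ m)³) = 5990 kg/m³
d_R = 1.26 × 9990 km × (5990/1090)^(1/3)
    = 22200 km

22200 km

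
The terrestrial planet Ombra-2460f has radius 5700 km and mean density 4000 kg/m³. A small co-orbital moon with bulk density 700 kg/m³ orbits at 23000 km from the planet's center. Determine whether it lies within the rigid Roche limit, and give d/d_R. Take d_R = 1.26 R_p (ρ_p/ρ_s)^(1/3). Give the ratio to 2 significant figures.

d_R = 1.26 × (5700 km) × (4000/700)^(1/3) = 12840 km
d/d_R = (23000) / (12840) = 1.8
Since d/d_R > 1, the body is outside the Roche limit.

outside; d/d_R ≈ 1.8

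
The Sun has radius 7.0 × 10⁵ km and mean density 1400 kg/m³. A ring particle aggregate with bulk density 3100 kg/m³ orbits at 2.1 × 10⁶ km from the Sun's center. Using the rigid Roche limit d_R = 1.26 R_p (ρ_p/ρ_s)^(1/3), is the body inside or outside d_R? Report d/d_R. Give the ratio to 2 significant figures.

outside; d/d_R ≈ 3.1

d_R = 1.26 × (7.0 × 10⁵ km) × (1400/3100)^(1/3) = 6.767 × 10⁵ km
d/d_R = (2.1 × 10⁶) / (6.767 × 10⁵) = 3.1
Since d/d_R > 1, the body is outside the Roche limit.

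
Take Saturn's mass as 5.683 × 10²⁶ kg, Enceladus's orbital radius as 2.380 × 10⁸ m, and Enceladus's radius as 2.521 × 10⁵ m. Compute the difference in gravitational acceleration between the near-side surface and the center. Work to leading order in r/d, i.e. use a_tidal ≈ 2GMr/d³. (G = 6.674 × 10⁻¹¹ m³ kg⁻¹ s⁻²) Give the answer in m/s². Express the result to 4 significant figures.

1.419 × 10⁻³ m/s²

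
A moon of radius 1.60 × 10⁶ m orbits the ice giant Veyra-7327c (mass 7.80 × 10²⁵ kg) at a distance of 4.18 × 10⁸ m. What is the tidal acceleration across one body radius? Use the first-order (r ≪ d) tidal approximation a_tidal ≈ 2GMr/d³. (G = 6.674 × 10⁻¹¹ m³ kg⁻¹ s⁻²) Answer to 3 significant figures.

a_tidal = 2GMr/d³
        = 2 × (6.674 × 10⁻¹¹) × (7.80 × 10²⁵) × (1.60 × 10⁶) / (4.18 × 10⁸)³
        = 2.28 × 10⁻⁴ m/s²

2.28 × 10⁻⁴ m/s²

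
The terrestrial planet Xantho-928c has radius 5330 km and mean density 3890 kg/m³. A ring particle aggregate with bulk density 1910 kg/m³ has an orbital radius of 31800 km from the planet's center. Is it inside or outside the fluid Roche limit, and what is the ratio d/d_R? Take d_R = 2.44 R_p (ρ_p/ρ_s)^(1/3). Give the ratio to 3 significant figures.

outside; d/d_R ≈ 1.93

d_R = 2.44 × (5330 km) × (3890/1910)^(1/3) = 16490 km
d/d_R = (31800) / (16490) = 1.93
Since d/d_R > 1, the body is outside the Roche limit.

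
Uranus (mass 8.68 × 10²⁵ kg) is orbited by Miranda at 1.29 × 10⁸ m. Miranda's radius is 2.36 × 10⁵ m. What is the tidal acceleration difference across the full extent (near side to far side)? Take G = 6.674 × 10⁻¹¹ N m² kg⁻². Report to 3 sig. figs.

2.55 × 10⁻³ m/s²

Near-to-far spans 2r, so the tidal difference is twice the near-to-center value: 4GMr/d³.
Δa = 4GMr/d³
   = 4 × (6.674 × 10⁻¹¹) × (8.68 × 10²⁵) × (2.36 × 10⁵) / (1.29 × 10⁸)³
   = 2.55 × 10⁻³ m/s²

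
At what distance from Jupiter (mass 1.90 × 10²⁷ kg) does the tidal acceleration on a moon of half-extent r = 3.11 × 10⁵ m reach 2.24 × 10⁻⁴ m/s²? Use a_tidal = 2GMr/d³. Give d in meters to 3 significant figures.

2GMr/d³ = a_tidal  ⇒  d = (2GMr / a_tidal)^(1/3)
d = (2 × 6.674×10⁻¹¹ × (1.90 × 10²⁷) × (3.11 × 10⁵) / (2.24 × 10⁻⁴))^(1/3)
  = 7.06 × 10⁸ m

7.06 × 10⁸ m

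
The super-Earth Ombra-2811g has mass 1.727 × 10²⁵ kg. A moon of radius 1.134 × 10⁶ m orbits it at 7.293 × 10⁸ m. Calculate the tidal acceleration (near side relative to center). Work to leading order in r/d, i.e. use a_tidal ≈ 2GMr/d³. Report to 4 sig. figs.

Since r ≪ d, expand the inverse-square field across one radius to get the leading 2GMr/d³ term.
a_tidal = 2GMr/d³
        = 2 × (6.674 × 10⁻¹¹) × (1.727 × 10²⁵) × (1.134 × 10⁶) / (7.293 × 10⁸)³
        = 6.739 × 10⁻⁶ m/s²

6.739 × 10⁻⁶ m/s²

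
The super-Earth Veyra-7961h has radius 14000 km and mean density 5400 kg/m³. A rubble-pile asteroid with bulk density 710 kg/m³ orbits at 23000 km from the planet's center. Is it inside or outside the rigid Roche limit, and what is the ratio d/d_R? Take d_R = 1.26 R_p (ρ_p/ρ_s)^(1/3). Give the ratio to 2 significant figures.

d_R = 1.26 × (14000 km) × (5400/710)^(1/3) = 34690 km
d/d_R = (23000) / (34690) = 0.66
Since d/d_R < 1, the body is inside the Roche limit.

inside; d/d_R ≈ 0.66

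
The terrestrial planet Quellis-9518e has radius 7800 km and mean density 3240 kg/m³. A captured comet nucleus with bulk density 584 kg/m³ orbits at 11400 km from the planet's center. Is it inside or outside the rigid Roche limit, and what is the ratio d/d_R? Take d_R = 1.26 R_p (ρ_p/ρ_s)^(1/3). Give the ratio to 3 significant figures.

inside; d/d_R ≈ 0.655

d_R = 1.26 × (7800 km) × (3240/584)^(1/3) = 17400 km
d/d_R = (11400) / (17400) = 0.655
Since d/d_R < 1, the body is inside the Roche limit.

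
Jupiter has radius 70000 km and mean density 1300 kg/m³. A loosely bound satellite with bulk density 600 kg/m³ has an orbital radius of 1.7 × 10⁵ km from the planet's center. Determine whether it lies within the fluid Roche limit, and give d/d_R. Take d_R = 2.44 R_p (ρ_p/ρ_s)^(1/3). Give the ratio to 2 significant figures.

d_R = 2.44 × (70000 km) × (1300/600)^(1/3) = 2.210 × 10⁵ km
d/d_R = (1.7 × 10⁵) / (2.210 × 10⁵) = 0.77
Since d/d_R < 1, the body is inside the Roche limit.

inside; d/d_R ≈ 0.77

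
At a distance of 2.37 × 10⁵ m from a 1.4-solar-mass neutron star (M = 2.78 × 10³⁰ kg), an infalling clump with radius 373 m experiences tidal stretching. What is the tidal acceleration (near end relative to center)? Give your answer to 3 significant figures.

Differencing GM/(d−r)² and GM/d² to first order in r/d gives 2GMr/d³.
Δa = 2GMr/d³
   = 2 × (6.674 × 10⁻¹¹) × (2.78 × 10³⁰) × (373) / (2.37 × 10⁵)³
   = 1.04 × 10⁷ m/s²

1.04 × 10⁷ m/s²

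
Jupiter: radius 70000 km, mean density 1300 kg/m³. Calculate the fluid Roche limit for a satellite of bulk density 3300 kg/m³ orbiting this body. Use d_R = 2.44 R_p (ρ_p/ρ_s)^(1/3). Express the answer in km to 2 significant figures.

1.3 × 10⁵ km

d_R = 2.44 × 70000 km × (1300/3300)^(1/3)
    = 1.3 × 10⁵ km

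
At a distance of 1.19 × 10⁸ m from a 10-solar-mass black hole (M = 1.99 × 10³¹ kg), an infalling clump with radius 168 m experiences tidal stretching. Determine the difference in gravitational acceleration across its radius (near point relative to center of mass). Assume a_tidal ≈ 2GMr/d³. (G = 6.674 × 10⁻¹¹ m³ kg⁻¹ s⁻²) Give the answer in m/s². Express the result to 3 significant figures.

2.65 × 10⁻¹ m/s²

Δa = 2GMr/d³
   = 2 × (6.674 × 10⁻¹¹) × (1.99 × 10³¹) × (168) / (1.19 × 10⁸)³
   = 2.65 × 10⁻¹ m/s²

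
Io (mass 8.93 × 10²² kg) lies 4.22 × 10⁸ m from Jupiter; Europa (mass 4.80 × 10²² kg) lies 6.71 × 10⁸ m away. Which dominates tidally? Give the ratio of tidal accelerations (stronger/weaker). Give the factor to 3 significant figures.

Tidal stretch scales as M/d³; compute that for each body.
Io: (8.93 × 10²²) / (4.22 × 10⁸)³ = 1.188 × 10⁻³
Europa: (4.80 × 10²²) / (6.71 × 10⁸)³ = 1.589 × 10⁻⁴
Ratio (larger/smaller) = 7.48

Io, by a factor of ≈ 7.48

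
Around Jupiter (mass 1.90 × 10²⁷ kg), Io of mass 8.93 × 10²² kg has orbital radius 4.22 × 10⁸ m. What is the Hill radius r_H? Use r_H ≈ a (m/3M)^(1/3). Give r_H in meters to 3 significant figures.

1.06 × 10⁷ m

r_H ≈ a (m/3M)^(1/3)
    = (4.22 × 10⁸) × (8.93 × 10²² / (3 × 1.90 × 10²⁷))^(1/3)
    = 1.06 × 10⁷ m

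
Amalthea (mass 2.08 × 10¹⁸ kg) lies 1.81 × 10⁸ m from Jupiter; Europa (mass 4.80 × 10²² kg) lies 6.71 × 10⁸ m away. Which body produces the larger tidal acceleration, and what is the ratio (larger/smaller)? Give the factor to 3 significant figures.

Europa, by a factor of ≈ 453

Tidal stretch scales as M/d³; compute that for each body.
Amalthea: (2.08 × 10¹⁸) / (1.81 × 10⁸)³ = 3.508 × 10⁻⁷
Europa: (4.80 × 10²²) / (6.71 × 10⁸)³ = 1.589 × 10⁻⁴
Ratio (larger/smaller) = 453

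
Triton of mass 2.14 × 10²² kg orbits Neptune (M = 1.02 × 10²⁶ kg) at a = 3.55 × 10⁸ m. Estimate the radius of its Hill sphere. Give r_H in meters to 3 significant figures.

r_H ≈ a (m/3M)^(1/3)
    = (3.55 × 10⁸) × (2.14 × 10²² / (3 × 1.02 × 10²⁶))^(1/3)
    = 1.46 × 10⁷ m

1.46 × 10⁷ m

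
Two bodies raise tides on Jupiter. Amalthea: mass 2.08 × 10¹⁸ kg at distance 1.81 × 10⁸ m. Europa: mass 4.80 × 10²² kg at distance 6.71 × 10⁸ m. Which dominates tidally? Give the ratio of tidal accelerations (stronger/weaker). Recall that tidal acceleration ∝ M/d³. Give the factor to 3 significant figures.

Europa, by a factor of ≈ 453

Tidal acceleration ∝ M/d³, so compare M/d³ for each.
Amalthea: (2.08 × 10¹⁸) / (1.81 × 10⁸)³ = 3.508 × 10⁻⁷
Europa: (4.80 × 10²²) / (6.71 × 10⁸)³ = 1.589 × 10⁻⁴
Ratio (larger/smaller) = 453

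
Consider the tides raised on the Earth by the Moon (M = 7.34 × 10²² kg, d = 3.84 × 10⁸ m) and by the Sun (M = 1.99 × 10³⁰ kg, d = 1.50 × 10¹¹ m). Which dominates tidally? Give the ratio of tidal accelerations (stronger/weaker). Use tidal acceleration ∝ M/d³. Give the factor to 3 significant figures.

Tidal stretch scales as M/d³; compute that for each body.
The Moon: (7.34 × 10²²) / (3.84 × 10⁸)³ = 1.296 × 10⁻³
The Sun: (1.99 × 10³⁰) / (1.50 × 10¹¹)³ = 5.896 × 10⁻⁴
Ratio (larger/smaller) = 2.20

The Moon, by a factor of ≈ 2.20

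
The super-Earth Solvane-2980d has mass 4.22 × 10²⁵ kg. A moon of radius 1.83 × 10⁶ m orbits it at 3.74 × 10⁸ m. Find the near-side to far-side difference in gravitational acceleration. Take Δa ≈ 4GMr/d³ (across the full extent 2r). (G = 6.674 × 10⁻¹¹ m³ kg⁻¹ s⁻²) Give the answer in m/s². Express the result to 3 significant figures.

3.94 × 10⁻⁴ m/s²

Δa = 4GMr/d³
   = 4 × (6.674 × 10⁻¹¹) × (4.22 × 10²⁵) × (1.83 × 10⁶) / (3.74 × 10⁸)³
   = 3.94 × 10⁻⁴ m/s²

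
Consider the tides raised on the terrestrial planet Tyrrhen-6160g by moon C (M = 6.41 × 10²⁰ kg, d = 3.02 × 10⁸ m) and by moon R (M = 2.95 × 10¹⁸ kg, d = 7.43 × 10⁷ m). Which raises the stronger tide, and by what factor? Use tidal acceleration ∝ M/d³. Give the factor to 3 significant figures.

The tide-raising term goes as M/d³ (the gradient of a 1/d² field).
Moon C: (6.41 × 10²⁰) / (3.02 × 10⁸)³ = 2.327 × 10⁻⁵
Moon R: (2.95 × 10¹⁸) / (7.43 × 10⁷)³ = 7.192 × 10⁻⁶
Ratio (larger/smaller) = 3.24

Moon C, by a factor of ≈ 3.24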